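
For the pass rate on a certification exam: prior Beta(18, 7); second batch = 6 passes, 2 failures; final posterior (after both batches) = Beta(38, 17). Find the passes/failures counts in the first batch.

14 passes and 8 failures

Because Beta–binomial updating is additive in the counts, the combined data contributed (α_post−α_prior, β_post−β_prior) successes and failures.
Total across both batches: 38−18=20 passes, 17−7=10 failures.
Subtract the second batch: 20−6=14 passes and 10−2=8 failures.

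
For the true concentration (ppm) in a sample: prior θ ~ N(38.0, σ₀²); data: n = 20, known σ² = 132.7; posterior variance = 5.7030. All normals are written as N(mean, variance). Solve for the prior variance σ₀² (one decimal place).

σ₀² = 40.6

For the Normal–Normal model with known σ², precisions add: τ_n = τ₀ + n/σ².
So 1/σ₀² = 1/5.7030 − 20/132.7 = 0.175346 − 0.150716 = 0.024630.
Hence σ₀² = 1/0.024630 ≈ 40.6.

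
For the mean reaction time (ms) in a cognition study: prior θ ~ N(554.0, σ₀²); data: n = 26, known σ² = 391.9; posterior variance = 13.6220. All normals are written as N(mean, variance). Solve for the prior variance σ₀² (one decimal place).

For the Normal–Normal model with known σ², precisions add: τ_n = τ₀ + n/σ².
So 1/σ₀² = 1/13.6220 − 26/391.9 = 0.073411 − 0.066343 = 0.007068.
Hence σ₀² = 1/0.007068 ≈ 141.5.

σ₀² = 141.5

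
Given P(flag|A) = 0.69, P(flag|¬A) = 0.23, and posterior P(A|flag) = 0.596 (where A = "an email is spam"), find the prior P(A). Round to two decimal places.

P(A) = 0.33

Bayes' rule in odds form gives O(A|E) = O(A)·[P(E|A)/P(E|¬A)], hence O(A) = O(A|E)/LR.
Posterior odds = 0.596/(1−0.596) = 1.4752. LR = 0.69/0.23 = 3.0000.
Prior odds = 1.4752/3.0000 = 0.4917, so P(A) = 0.4917/(1+0.4917) ≈ 0.33.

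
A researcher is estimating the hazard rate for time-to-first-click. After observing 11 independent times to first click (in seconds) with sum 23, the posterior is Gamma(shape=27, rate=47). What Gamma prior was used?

Gamma–exponential conjugacy: posterior shape = α + n, posterior rate = β + Σtᵢ.
So α = 27 − 11 = 16 and β = 47 − 23 = 24.

Gamma(shape=16, rate=24)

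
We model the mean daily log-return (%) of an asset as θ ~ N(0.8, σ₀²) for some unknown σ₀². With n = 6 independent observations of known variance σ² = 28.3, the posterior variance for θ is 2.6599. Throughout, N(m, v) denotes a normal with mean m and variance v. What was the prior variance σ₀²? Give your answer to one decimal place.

For the Normal–Normal model with known σ², precisions add: τ_n = τ₀ + n/σ².
So 1/σ₀² = 1/2.6599 − 6/28.3 = 0.375954 − 0.212014 = 0.163940.
Hence σ₀² = 1/0.163940 ≈ 6.1.

σ₀² = 6.1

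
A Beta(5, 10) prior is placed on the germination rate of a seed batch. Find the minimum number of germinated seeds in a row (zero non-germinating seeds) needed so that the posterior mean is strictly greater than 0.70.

After k germinated seeds and 0 non-germinating seeds the posterior is Beta(5+k, 10), with mean (5+k)/(5+10+k).
Set (5+k)/(15+k) > 0.70 and solve: k > (0.70·15 − 5)/(1 − 0.70) = 18.333.
The smallest integer exceeding 18.333 is 19, and checking k=19: (24)/(34) = 0.7059 > 0.70.

k = 19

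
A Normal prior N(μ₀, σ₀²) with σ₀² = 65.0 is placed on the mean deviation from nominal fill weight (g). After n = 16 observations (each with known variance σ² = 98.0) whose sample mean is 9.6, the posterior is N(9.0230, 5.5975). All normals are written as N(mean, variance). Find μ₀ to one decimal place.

μ₀ = 2.9

With known observation variance, the Normal–Normal posterior has precision τ_n = τ₀ + n/σ² and mean μ_n = (τ₀μ₀ + (n/σ²)x̄)/τ_n.
Here τ₀ = 1/65.0 = 0.015385 and τ_data = 16/98.0 = 0.163265, so τ_n = 0.178650.
Rearranging for μ₀: μ₀ = (μ_n·τ_n − τ_data·x̄)/τ₀ = (9.0230·0.178650 − 0.163265·9.6) / 0.015385 = 0.044615/0.015385 ≈ 2.9.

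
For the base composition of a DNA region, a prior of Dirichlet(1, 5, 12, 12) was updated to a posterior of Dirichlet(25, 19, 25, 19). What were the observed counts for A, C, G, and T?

counts (24, 14, 13, 7)

For a Dirichlet(α) prior with multinomial counts c, the posterior is Dirichlet(α + c) componentwise.
Counts are posterior − prior componentwise: 25−1=24, 19−5=14, 25−12=13, 19−12=7.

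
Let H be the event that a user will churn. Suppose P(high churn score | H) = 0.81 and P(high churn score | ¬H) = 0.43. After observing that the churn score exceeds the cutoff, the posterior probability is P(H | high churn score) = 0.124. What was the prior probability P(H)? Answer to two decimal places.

Bayes' rule in odds form gives O(H|E) = O(H)·[P(E|H)/P(E|¬H)], hence O(H) = O(H|E)/LR.
Posterior odds = 0.124/(1−0.124) = 0.1416. LR = 0.81/0.43 = 1.8837.
Prior odds = 0.1416/1.8837 = 0.0752, so P(H) = 0.0752/(1+0.0752) ≈ 0.07.

P(H) = 0.07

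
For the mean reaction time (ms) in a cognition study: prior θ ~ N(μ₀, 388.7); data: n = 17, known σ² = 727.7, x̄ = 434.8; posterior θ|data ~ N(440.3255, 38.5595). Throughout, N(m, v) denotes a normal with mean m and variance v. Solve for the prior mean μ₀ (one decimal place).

μ₀ = 490.5

The posterior mean is a precision-weighted average: μ_n = (τ₀μ₀ + τ_data·x̄)/(τ₀+τ_data), with τ₀=1/σ₀² and τ_data=n/σ².
Here τ₀ = 1/388.7 = 0.002573 and τ_data = 17/727.7 = 0.023361, so τ_n = 0.025934.
Rearranging for μ₀: μ₀ = (μ_n·τ_n − τ_data·x̄)/τ₀ = (440.3255·0.025934 − 0.023361·434.8) / 0.002573 = 1.262039/0.002573 ≈ 490.5.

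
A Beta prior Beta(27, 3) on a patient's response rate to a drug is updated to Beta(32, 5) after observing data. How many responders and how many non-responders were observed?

A Beta(α, β) prior with s successes and f failures in binomial data gives a Beta(α+s, β+f) posterior.
So s = 32 − 27 = 5 and f = 5 − 3 = 2.

5 responders and 2 non-responders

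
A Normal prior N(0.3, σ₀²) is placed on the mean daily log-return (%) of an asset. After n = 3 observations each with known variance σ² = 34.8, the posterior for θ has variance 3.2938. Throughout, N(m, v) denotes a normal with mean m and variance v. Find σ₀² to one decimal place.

Posterior precision equals prior precision plus data precision: 1/σ_n² = 1/σ₀² + n/σ².
So 1/σ₀² = 1/3.2938 − 3/34.8 = 0.303601 − 0.086207 = 0.217394.
Hence σ₀² = 1/0.217394 ≈ 4.6.

σ₀² = 4.6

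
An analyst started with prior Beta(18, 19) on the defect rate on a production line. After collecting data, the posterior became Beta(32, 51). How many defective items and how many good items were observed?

14 defective items and 32 good items

A Beta(a, b) prior with s successes and f failures in binomial data gives a Beta(a+s, b+f) posterior.
Match parameters: s=32−18=14, f=51−19=32.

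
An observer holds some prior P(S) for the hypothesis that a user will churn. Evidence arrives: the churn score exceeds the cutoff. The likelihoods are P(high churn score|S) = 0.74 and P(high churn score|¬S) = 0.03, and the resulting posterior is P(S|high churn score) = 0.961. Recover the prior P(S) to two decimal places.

P(S) = 0.50

Bayes' rule in odds form gives O(S|E) = O(S)·[P(E|S)/P(E|¬S)], hence O(S) = O(S|E)/LR.
Posterior odds = 0.961/(1−0.961) = 24.6410. LR = 0.74/0.03 = 24.6667.
Prior odds = 24.6410/24.6667 = 0.9990, so P(S) = 0.9990/(1+0.9990) ≈ 0.50.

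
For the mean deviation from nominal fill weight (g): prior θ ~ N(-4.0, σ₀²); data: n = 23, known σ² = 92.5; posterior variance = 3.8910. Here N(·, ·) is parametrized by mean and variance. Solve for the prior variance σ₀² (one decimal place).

For the Normal–Normal model with known σ², precisions add: τ_n = τ₀ + n/σ².
So 1/σ₀² = 1/3.8910 − 23/92.5 = 0.257003 − 0.248649 = 0.008354.
Hence σ₀² = 1/0.008354 ≈ 119.7.

σ₀² = 119.7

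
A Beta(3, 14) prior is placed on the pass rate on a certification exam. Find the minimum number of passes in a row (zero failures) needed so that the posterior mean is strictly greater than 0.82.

k = 61

After k passes and 0 failures the posterior is Beta(3+k, 14), with mean (3+k)/(3+14+k).
Set (3+k)/(17+k) > 0.82 and solve: k > (0.82·17 − 3)/(1 − 0.82) = 60.778.
The smallest integer exceeding 60.778 is 61.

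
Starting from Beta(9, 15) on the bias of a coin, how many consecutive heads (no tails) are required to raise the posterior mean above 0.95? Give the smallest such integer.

k = 277

After k heads and 0 tails the posterior is Beta(9+k, 15), with mean (9+k)/(9+15+k).
Set (9+k)/(24+k) > 0.95 and solve: k > (0.95·24 − 9)/(1 − 0.95) = 276.000.
The smallest integer exceeding 276.000 is 277.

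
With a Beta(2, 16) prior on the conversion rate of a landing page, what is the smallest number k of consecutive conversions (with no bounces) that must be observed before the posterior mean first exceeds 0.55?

k = 18

After k conversions and 0 bounces the posterior is Beta(2+k, 16), with mean (2+k)/(2+16+k).
Set (2+k)/(18+k) > 0.55 and solve: k > (0.55·18 − 2)/(1 − 0.55) = 17.556.
The smallest integer exceeding 17.556 is 18.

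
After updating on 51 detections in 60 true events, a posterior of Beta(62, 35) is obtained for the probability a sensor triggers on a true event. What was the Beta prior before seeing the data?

Beta(11, 26)

Under Beta–binomial conjugacy the posterior parameters are (α+s, β+f).
Subtract the data counts: 62−51=11, 35−9=26.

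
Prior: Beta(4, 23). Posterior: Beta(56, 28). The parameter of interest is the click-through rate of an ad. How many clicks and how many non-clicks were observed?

52 clicks and 5 non-clicks

Beta is conjugate to the binomial likelihood: posterior = Beta(α+s, β+f).
Match parameters: s=56−4=52, f=28−23=5.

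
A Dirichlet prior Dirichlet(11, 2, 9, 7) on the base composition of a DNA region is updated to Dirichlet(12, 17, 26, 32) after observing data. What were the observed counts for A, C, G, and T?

For a Dirichlet(α) prior with multinomial counts c, the posterior is Dirichlet(α + c) componentwise.
Counts are posterior − prior componentwise: 12−11=1, 17−2=15, 26−9=17, 32−7=25.

counts (1, 15, 17, 25)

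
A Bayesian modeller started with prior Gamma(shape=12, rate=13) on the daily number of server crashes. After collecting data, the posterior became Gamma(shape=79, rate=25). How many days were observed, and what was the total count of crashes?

n = 12 days with total 67 crashes

Gamma–Poisson conjugacy: posterior shape = α + Σxᵢ, posterior rate = β + n.
Matching: Σxᵢ = 79 − 12 = 67 and n = 25 − 13 = 12.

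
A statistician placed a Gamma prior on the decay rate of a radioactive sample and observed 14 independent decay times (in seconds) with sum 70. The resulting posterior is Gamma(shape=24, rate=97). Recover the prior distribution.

Gamma(shape=10, rate=27)

For an exponential likelihood with a Gamma(α, β) prior on the rate, n observations with total T give posterior Gamma(α+n, β+T).
So α = 24 − 14 = 10 and β = 97 − 70 = 27.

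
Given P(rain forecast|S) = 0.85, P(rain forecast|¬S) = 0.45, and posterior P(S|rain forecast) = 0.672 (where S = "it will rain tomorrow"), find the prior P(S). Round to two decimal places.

In odds form, posterior odds = prior odds × likelihood ratio, so prior odds = posterior odds ÷ LR.
Posterior odds = 0.672/(1−0.672) = 2.0488. LR = 0.85/0.45 = 1.8889.
Prior odds = 2.0488/1.8889 = 1.0847, so P(S) = 1.0847/(1+1.0847) ≈ 0.52.

P(S) = 0.52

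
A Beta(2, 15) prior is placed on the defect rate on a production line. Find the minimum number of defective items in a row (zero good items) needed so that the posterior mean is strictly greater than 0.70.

After k defective items and 0 good items the posterior is Beta(2+k, 15), with mean (2+k)/(2+15+k).
Set (2+k)/(17+k) > 0.70 and solve: k > (0.70·17 − 2)/(1 − 0.70) = 33.000.
The smallest integer exceeding 33.000 is 34.

k = 34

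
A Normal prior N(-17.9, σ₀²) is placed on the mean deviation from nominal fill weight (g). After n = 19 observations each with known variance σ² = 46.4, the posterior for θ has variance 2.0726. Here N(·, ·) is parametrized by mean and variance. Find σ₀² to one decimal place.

σ₀² = 13.7

Posterior precision equals prior precision plus data precision: 1/σ_n² = 1/σ₀² + n/σ².
So 1/σ₀² = 1/2.0726 − 19/46.4 = 0.482486 − 0.409483 = 0.073003.
Hence σ₀² = 1/0.073003 ≈ 13.7.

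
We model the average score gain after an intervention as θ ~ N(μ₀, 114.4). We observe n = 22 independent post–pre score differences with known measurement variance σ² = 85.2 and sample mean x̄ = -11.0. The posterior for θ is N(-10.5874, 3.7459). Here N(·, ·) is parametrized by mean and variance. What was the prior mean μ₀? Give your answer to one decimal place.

μ₀ = 1.6

The posterior mean is a precision-weighted average: μ_n = (τ₀μ₀ + τ_data·x̄)/(τ₀+τ_data), with τ₀=1/σ₀² and τ_data=n/σ².
Here τ₀ = 1/114.4 = 0.008741 and τ_data = 22/85.2 = 0.258216, so τ_n = 0.266957.
Rearranging for μ₀: μ₀ = (μ_n·τ_n − τ_data·x̄)/τ₀ = (-10.5874·0.266957 − 0.258216·-11.0) / 0.008741 = 0.013995/0.008741 ≈ 1.6.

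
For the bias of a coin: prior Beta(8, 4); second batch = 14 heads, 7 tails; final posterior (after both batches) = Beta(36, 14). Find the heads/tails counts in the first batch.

14 heads and 3 tails

Sequential conjugate updates are equivalent to a single update on the pooled data, so total successes = posterior α − prior α and total failures = posterior β − prior β.
Total across both batches: 36−8=28 heads, 14−4=10 tails.
Subtract the second batch: 28−14=14 heads and 10−7=3 tails.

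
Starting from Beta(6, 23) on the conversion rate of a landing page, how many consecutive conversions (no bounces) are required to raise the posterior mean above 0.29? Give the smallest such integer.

After k conversions and 0 bounces the posterior is Beta(6+k, 23), with mean (6+k)/(6+23+k).
Set (6+k)/(29+k) > 0.29 and solve: k > (0.29·29 − 6)/(1 − 0.29) = 3.394.
The smallest integer exceeding 3.394 is 4.

k = 4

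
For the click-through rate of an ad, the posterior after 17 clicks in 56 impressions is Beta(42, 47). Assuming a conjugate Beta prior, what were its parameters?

Beta(25, 8)

Beta is conjugate to the binomial likelihood: posterior = Beta(a+s, b+f).
So a = 42 − 17 = 25 and b = 47 − 39 = 8.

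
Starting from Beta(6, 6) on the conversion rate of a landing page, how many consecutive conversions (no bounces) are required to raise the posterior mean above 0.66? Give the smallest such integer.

After k conversions and 0 bounces the posterior is Beta(6+k, 6), with mean (6+k)/(6+6+k).
Set (6+k)/(12+k) > 0.66 and solve: k > (0.66·12 − 6)/(1 − 0.66) = 5.647.
The smallest integer exceeding 5.647 is 6, and checking k=6: (12)/(18) = 0.6667 > 0.66.

k = 6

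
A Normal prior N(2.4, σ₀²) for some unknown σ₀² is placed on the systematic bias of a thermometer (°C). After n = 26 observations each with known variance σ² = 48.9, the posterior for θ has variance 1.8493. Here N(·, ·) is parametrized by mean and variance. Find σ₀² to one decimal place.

σ₀² = 110.5

For the Normal–Normal model with known σ², precisions add: τ_n = τ₀ + n/σ².
So 1/σ₀² = 1/1.8493 − 26/48.9 = 0.540745 − 0.531697 = 0.009048.
Hence σ₀² = 1/0.009048 ≈ 110.5.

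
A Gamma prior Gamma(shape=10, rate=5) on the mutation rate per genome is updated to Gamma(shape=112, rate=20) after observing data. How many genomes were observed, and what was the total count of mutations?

n = 15 genomes with total 102 mutations

Gamma–Poisson conjugacy: posterior shape = α + Σxᵢ, posterior rate = β + n.
Matching: Σxᵢ = 112 − 10 = 102 and n = 20 − 5 = 15.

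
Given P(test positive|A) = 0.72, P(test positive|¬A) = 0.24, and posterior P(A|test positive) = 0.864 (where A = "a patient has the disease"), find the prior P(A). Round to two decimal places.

Bayes' rule in odds form gives O(A|E) = O(A)·[P(E|A)/P(E|¬A)], hence O(A) = O(A|E)/LR.
Posterior odds = 0.864/(1−0.864) = 6.3529. LR = 0.72/0.24 = 3.0000.
Prior odds = 6.3529/3.0000 = 2.1176, so P(A) = 2.1176/(1+2.1176) ≈ 0.68.

P(A) = 0.68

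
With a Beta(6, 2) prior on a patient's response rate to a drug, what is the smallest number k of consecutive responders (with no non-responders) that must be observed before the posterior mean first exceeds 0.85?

After k responders and 0 non-responders the posterior is Beta(6+k, 2), with mean (6+k)/(6+2+k).
Set (6+k)/(8+k) > 0.85 and solve: k > (0.85·8 − 6)/(1 − 0.85) = 5.333.
The smallest integer exceeding 5.333 is 6.

k = 6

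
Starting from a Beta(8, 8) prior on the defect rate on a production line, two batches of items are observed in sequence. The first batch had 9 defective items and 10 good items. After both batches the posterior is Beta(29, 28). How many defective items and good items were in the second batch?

12 defective items and 10 good items

Sequential conjugate updates are equivalent to a single update on the pooled data, so total successes = posterior α − prior α and total failures = posterior β − prior β.
Total across both batches: 29−8=21 defective items, 28−8=20 good items.
Subtract the first batch: 21−9=12 defective items and 20−10=10 good items.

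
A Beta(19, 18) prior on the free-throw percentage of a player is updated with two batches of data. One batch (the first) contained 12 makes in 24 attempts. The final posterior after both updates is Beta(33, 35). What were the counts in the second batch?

2 makes and 5 misses

Because Beta–binomial updating is additive in the counts, the combined data contributed (α_post−α_prior, β_post−β_prior) successes and failures.
Total across both batches: 33−19=14 makes, 35−18=17 misses.
Subtract the first batch: 14−12=2 makes and 17−12=5 misses.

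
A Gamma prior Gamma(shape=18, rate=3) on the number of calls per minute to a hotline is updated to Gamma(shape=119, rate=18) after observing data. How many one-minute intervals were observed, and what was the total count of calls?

Gamma–Poisson conjugacy: posterior shape = α + Σxᵢ, posterior rate = β + n.
Matching: Σxᵢ = 119 − 18 = 101 and n = 18 − 3 = 15.

n = 15 one-minute intervals with total 101 calls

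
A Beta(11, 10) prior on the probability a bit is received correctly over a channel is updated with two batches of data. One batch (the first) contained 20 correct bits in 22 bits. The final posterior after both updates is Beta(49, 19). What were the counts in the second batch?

Sequential conjugate updates are equivalent to a single update on the pooled data, so total successes = posterior α − prior α and total failures = posterior β − prior β.
Total across both batches: 49−11=38 correct bits, 19−10=9 errors.
Subtract the first batch: 38−20=18 correct bits and 9−2=7 errors.

18 correct bits and 7 errors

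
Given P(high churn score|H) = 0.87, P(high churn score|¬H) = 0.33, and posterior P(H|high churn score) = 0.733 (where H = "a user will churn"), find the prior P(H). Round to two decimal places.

Bayes' rule in odds form gives O(H|E) = O(H)·[P(E|H)/P(E|¬H)], hence O(H) = O(H|E)/LR.
Posterior odds = 0.733/(1−0.733) = 2.7453. LR = 0.87/0.33 = 2.6364.
Prior odds = 2.7453/2.6364 = 1.0413, so P(H) = 1.0413/(1+1.0413) ≈ 0.51.

P(H) = 0.51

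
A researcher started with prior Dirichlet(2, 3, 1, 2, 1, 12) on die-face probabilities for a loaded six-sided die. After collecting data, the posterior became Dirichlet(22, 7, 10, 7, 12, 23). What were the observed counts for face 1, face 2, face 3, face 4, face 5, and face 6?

For a Dirichlet(α) prior with multinomial counts c, the posterior is Dirichlet(α + c) componentwise.
Counts are posterior − prior componentwise: 22−2=20, 7−3=4, 10−1=9, 7−2=5, 12−1=11, 23−12=11.

counts (20, 4, 9, 5, 11, 11)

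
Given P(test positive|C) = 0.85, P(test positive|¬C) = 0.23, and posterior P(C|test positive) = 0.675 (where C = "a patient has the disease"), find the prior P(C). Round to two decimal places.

Bayes' rule in odds form gives O(C|E) = O(C)·[P(E|C)/P(E|¬C)], hence O(C) = O(C|E)/LR.
Posterior odds = 0.675/(1−0.675) = 2.0769. LR = 0.85/0.23 = 3.6957.
Prior odds = 2.0769/3.6957 = 0.5620, so P(C) = 0.5620/(1+0.5620) ≈ 0.36.

P(C) = 0.36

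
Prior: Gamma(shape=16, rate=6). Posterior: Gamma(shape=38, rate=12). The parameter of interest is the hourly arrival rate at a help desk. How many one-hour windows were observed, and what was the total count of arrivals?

A Gamma(α, β) prior (rate parametrization) on a Poisson rate with n observations summing to S gives posterior Gamma(α+S, β+n).
Matching: Σxᵢ = 38 − 16 = 22 and n = 12 − 6 = 6.

n = 6 one-hour windows with total 22 arrivals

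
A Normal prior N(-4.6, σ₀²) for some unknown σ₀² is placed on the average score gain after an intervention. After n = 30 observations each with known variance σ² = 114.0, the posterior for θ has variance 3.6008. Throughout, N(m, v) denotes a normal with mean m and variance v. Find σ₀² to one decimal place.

σ₀² = 68.7

For the Normal–Normal model with known σ², precisions add: τ_n = τ₀ + n/σ².
So 1/σ₀² = 1/3.6008 − 30/114.0 = 0.277716 − 0.263158 = 0.014558.
Hence σ₀² = 1/0.014558 ≈ 68.7.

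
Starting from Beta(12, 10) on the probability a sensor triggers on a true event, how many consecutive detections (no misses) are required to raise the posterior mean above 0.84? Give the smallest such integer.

After k detections and 0 misses the posterior is Beta(12+k, 10), with mean (12+k)/(12+10+k).
Set (12+k)/(22+k) > 0.84 and solve: k > (0.84·22 − 12)/(1 − 0.84) = 40.500.
The smallest integer exceeding 40.500 is 41, and checking k=41: (53)/(63) = 0.8413 > 0.84.

k = 41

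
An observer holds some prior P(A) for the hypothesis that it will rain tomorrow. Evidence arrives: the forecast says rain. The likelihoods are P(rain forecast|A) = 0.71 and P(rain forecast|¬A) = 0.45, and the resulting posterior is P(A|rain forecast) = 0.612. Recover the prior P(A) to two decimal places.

In odds form, posterior odds = prior odds × likelihood ratio, so prior odds = posterior odds ÷ LR.
Posterior odds = 0.612/(1−0.612) = 1.5773. LR = 0.71/0.45 = 1.5778.
Prior odds = 1.5773/1.5778 = 0.9997, so P(A) = 0.9997/(1+0.9997) ≈ 0.50.

P(A) = 0.50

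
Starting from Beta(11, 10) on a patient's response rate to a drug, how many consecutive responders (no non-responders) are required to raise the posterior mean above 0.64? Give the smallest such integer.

k = 7

After k responders and 0 non-responders the posterior is Beta(11+k, 10), with mean (11+k)/(11+10+k).
Set (11+k)/(21+k) > 0.64 and solve: k > (0.64·21 − 11)/(1 − 0.64) = 6.778.
The smallest integer exceeding 6.778 is 7.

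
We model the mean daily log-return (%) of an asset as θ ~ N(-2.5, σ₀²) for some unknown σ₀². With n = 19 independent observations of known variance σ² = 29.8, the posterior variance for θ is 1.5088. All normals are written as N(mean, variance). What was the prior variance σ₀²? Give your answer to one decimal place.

σ₀² = 39.7

Posterior precision equals prior precision plus data precision: 1/σ_n² = 1/σ₀² + n/σ².
So 1/σ₀² = 1/1.5088 − 19/29.8 = 0.662778 − 0.637584 = 0.025194.
Hence σ₀² = 1/0.025194 ≈ 39.7.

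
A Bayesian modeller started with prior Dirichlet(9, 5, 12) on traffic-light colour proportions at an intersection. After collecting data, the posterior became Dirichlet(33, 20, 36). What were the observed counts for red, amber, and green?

For a Dirichlet(α) prior with multinomial counts c, the posterior is Dirichlet(α + c) componentwise.
Counts are posterior − prior componentwise: 33−9=24, 20−5=15, 36−12=24.

counts (24, 15, 24)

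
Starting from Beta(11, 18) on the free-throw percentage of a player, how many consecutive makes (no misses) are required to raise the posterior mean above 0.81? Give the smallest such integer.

k = 66

After k makes and 0 misses the posterior is Beta(11+k, 18), with mean (11+k)/(11+18+k).
Set (11+k)/(29+k) > 0.81 and solve: k > (0.81·29 − 11)/(1 − 0.81) = 65.737.
The smallest integer exceeding 65.737 is 66, and checking k=66: (77)/(95) = 0.8105 > 0.81.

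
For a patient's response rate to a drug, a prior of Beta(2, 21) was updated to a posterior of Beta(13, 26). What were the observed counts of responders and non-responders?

Under Beta–binomial conjugacy the posterior parameters are (α+s, β+f).
So s = 13 − 2 = 11 and f = 26 − 21 = 5.

11 responders and 5 non-responders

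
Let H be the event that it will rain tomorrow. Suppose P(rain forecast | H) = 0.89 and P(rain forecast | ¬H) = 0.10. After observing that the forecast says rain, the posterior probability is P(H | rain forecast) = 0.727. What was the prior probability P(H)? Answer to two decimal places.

In odds form, posterior odds = prior odds × likelihood ratio, so prior odds = posterior odds ÷ LR.
Posterior odds = 0.727/(1−0.727) = 2.6630. LR = 0.89/0.10 = 8.9000.
Prior odds = 2.6630/8.9000 = 0.2992, so P(H) = 0.2992/(1+0.2992) ≈ 0.23.

P(H) = 0.23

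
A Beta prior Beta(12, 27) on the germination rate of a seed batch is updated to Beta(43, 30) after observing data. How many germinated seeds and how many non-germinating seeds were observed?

A Beta(a, b) prior with s successes and f failures in binomial data gives a Beta(a+s, b+f) posterior.
Match parameters: s=43−12=31, f=30−27=3.

31 germinated seeds and 3 non-germinating seeds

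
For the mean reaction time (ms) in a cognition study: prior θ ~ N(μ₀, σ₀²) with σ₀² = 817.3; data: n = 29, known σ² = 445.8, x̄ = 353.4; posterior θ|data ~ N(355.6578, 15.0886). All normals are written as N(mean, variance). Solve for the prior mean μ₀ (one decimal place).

μ₀ = 475.7

The posterior mean is a precision-weighted average: μ_n = (τ₀μ₀ + τ_data·x̄)/(τ₀+τ_data), with τ₀=1/σ₀² and τ_data=n/σ².
Here τ₀ = 1/817.3 = 0.001224 and τ_data = 29/445.8 = 0.065052, so τ_n = 0.066276.
Rearranging for μ₀: μ₀ = (μ_n·τ_n − τ_data·x̄)/τ₀ = (355.6578·0.066276 − 0.065052·353.4) / 0.001224 = 0.582200/0.001224 ≈ 475.7.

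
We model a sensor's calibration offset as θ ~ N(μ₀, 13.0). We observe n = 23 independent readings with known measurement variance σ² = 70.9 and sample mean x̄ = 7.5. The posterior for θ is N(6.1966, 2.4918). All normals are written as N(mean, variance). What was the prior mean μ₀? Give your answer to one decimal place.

The posterior mean is a precision-weighted average: μ_n = (τ₀μ₀ + τ_data·x̄)/(τ₀+τ_data), with τ₀=1/σ₀² and τ_data=n/σ².
Here τ₀ = 1/13.0 = 0.076923 and τ_data = 23/70.9 = 0.324401, so τ_n = 0.401324.
Rearranging for μ₀: μ₀ = (μ_n·τ_n − τ_data·x̄)/τ₀ = (6.1966·0.401324 − 0.324401·7.5) / 0.076923 = 0.053837/0.076923 ≈ 0.7.

μ₀ = 0.7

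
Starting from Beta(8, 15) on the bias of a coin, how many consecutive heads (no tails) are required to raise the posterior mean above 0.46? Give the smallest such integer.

After k heads and 0 tails the posterior is Beta(8+k, 15), with mean (8+k)/(8+15+k).
Set (8+k)/(23+k) > 0.46 and solve: k > (0.46·23 − 8)/(1 − 0.46) = 4.778.
The smallest integer exceeding 4.778 is 5.

k = 5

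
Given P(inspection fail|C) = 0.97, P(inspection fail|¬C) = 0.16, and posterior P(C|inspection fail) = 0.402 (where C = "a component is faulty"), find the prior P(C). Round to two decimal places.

Bayes' rule in odds form gives O(C|E) = O(C)·[P(E|C)/P(E|¬C)], hence O(C) = O(C|E)/LR.
Posterior odds = 0.402/(1−0.402) = 0.6722. LR = 0.97/0.16 = 6.0625.
Prior odds = 0.6722/6.0625 = 0.1109, so P(C) = 0.1109/(1+0.1109) ≈ 0.10.

P(C) = 0.10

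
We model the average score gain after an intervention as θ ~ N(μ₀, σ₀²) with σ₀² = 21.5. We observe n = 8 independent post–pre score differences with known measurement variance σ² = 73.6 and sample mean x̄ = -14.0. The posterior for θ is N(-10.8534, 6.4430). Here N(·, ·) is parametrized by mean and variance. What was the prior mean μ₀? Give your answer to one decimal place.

μ₀ = -3.5

With known observation variance, the Normal–Normal posterior has precision τ_n = τ₀ + n/σ² and mean μ_n = (τ₀μ₀ + (n/σ²)x̄)/τ_n.
Here τ₀ = 1/21.5 = 0.046512 and τ_data = 8/73.6 = 0.108696, so τ_n = 0.155208.
Rearranging for μ₀: μ₀ = (μ_n·τ_n − τ_data·x̄)/τ₀ = (-10.8534·0.155208 − 0.108696·-14.0) / 0.046512 = -0.162791/0.046512 ≈ -3.5.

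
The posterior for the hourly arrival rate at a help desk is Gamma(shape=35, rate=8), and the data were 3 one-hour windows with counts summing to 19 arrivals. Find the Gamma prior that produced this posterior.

Gamma(shape=16, rate=5)

A Gamma(α, β) prior (rate parametrization) on a Poisson rate with n observations summing to S gives posterior Gamma(α+S, β+n).
So α = 35 − 19 = 16 and β = 8 − 3 = 5.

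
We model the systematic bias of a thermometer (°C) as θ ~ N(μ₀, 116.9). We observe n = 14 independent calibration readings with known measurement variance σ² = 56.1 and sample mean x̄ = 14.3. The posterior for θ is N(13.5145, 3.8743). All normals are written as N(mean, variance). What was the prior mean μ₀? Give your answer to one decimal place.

μ₀ = -9.4

The posterior mean is a precision-weighted average: μ_n = (τ₀μ₀ + τ_data·x̄)/(τ₀+τ_data), with τ₀=1/σ₀² and τ_data=n/σ².
Here τ₀ = 1/116.9 = 0.008554 and τ_data = 14/56.1 = 0.249554, so τ_n = 0.258108.
Rearranging for μ₀: μ₀ = (μ_n·τ_n − τ_data·x̄)/τ₀ = (13.5145·0.258108 − 0.249554·14.3) / 0.008554 = -0.080422/0.008554 ≈ -9.4.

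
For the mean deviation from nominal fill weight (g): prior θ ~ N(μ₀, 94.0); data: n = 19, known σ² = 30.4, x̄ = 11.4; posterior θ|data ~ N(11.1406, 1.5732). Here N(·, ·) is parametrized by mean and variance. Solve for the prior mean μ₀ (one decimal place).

μ₀ = -4.1

The posterior mean is a precision-weighted average: μ_n = (τ₀μ₀ + τ_data·x̄)/(τ₀+τ_data), with τ₀=1/σ₀² and τ_data=n/σ².
Here τ₀ = 1/94.0 = 0.010638 and τ_data = 19/30.4 = 0.625000, so τ_n = 0.635638.
Rearranging for μ₀: μ₀ = (μ_n·τ_n − τ_data·x̄)/τ₀ = (11.1406·0.635638 − 0.625000·11.4) / 0.010638 = -0.043611/0.010638 ≈ -4.1.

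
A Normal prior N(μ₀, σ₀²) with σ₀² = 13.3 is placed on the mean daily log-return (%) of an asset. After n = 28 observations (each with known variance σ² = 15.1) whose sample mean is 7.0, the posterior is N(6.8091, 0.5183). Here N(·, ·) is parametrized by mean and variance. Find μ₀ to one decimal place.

With known observation variance, the Normal–Normal posterior has precision τ_n = τ₀ + n/σ² and mean μ_n = (τ₀μ₀ + (n/σ²)x̄)/τ_n.
Here τ₀ = 1/13.3 = 0.075188 and τ_data = 28/15.1 = 1.854305, so τ_n = 1.929493.
Rearranging for μ₀: μ₀ = (μ_n·τ_n − τ_data·x̄)/τ₀ = (6.8091·1.929493 − 1.854305·7.0) / 0.075188 = 0.157976/0.075188 ≈ 2.1.

μ₀ = 2.1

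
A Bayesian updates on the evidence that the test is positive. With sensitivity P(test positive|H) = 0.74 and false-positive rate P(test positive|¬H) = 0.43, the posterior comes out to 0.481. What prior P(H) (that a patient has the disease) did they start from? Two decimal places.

In odds form, posterior odds = prior odds × likelihood ratio, so prior odds = posterior odds ÷ LR.
Posterior odds = 0.481/(1−0.481) = 0.9268. LR = 0.74/0.43 = 1.7209.
Prior odds = 0.9268/1.7209 = 0.5386, so P(H) = 0.5386/(1+0.5386) ≈ 0.35.

P(H) = 0.35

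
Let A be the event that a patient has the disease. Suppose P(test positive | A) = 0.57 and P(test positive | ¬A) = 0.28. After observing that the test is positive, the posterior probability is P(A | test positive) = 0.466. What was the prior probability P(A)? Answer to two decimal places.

P(A) = 0.30

In odds form, posterior odds = prior odds × likelihood ratio, so prior odds = posterior odds ÷ LR.
Posterior odds = 0.466/(1−0.466) = 0.8727. LR = 0.57/0.28 = 2.0357.
Prior odds = 0.8727/2.0357 = 0.4287, so P(A) = 0.4287/(1+0.4287) ≈ 0.30.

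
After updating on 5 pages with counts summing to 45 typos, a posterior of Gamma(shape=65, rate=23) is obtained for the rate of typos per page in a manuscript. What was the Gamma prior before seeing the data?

Gamma–Poisson conjugacy: posterior shape = α + Σxᵢ, posterior rate = β + n.
So α = 65 − 45 = 20 and β = 23 − 5 = 18.

Gamma(shape=20, rate=18)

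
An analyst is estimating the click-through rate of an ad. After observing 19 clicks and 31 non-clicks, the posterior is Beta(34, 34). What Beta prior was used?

Under Beta–binomial conjugacy the posterior parameters are (a+s, b+f).
Subtract the data counts: 34−19=15, 34−31=3.

Beta(15, 3)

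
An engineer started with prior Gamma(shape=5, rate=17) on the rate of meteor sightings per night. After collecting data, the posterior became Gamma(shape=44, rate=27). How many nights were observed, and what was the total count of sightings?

A Gamma(α, β) prior (rate parametrization) on a Poisson rate with n observations summing to S gives posterior Gamma(α+S, β+n).
Matching: Σxᵢ = 44 − 5 = 39 and n = 27 − 17 = 10.

n = 10 nights with total 39 sightings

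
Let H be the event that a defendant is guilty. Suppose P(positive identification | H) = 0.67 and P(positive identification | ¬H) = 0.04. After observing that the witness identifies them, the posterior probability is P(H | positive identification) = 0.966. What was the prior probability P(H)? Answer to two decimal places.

P(H) = 0.63

In odds form, posterior odds = prior odds × likelihood ratio, so prior odds = posterior odds ÷ LR.
Posterior odds = 0.966/(1−0.966) = 28.4118. LR = 0.67/0.04 = 16.7500.
Prior odds = 28.4118/16.7500 = 1.6962, so P(H) = 1.6962/(1+1.6962) ≈ 0.63.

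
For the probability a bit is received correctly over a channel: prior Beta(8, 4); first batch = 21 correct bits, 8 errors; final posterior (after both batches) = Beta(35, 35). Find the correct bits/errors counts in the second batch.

6 correct bits and 23 errors

Because Beta–binomial updating is additive in the counts, the combined data contributed (α_post−α_prior, β_post−β_prior) successes and failures.
Total across both batches: 35−8=27 correct bits, 35−4=31 errors.
Subtract the first batch: 27−21=6 correct bits and 31−8=23 errors.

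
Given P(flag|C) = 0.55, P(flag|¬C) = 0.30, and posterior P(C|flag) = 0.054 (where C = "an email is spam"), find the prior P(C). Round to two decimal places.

In odds form, posterior odds = prior odds × likelihood ratio, so prior odds = posterior odds ÷ LR.
Posterior odds = 0.054/(1−0.054) = 0.0571. LR = 0.55/0.30 = 1.8333.
Prior odds = 0.0571/1.8333 = 0.0311, so P(C) = 0.0311/(1+0.0311) ≈ 0.03.

P(C) = 0.03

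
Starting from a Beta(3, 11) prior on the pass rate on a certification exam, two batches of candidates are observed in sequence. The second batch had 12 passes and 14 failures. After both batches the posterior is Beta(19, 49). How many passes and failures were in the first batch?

Because Beta–binomial updating is additive in the counts, the combined data contributed (α_post−α_prior, β_post−β_prior) successes and failures.
Total across both batches: 19−3=16 passes, 49−11=38 failures.
Subtract the second batch: 16−12=4 passes and 38−14=24 failures.

4 passes and 24 failures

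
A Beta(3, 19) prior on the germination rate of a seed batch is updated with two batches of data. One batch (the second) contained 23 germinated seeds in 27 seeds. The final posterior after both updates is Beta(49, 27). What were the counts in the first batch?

23 germinated seeds and 4 non-germinating seeds

Because Beta–binomial updating is additive in the counts, the combined data contributed (α_post−α_prior, β_post−β_prior) successes and failures.
Total across both batches: 49−3=46 germinated seeds, 27−19=8 non-germinating seeds.
Subtract the second batch: 46−23=23 germinated seeds and 8−4=4 non-germinating seeds.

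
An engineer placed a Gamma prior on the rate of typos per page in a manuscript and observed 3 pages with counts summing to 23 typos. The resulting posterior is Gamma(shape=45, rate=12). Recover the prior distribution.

Gamma(shape=22, rate=9)

Gamma–Poisson conjugacy: posterior shape = α + Σxᵢ, posterior rate = β + n.
So α = 45 − 23 = 22 and β = 12 − 3 = 9.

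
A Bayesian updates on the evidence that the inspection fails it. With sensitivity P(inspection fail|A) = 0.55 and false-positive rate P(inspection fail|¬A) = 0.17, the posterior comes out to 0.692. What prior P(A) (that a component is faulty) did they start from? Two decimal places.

In odds form, posterior odds = prior odds × likelihood ratio, so prior odds = posterior odds ÷ LR.
Posterior odds = 0.692/(1−0.692) = 2.2468. LR = 0.55/0.17 = 3.2353.
Prior odds = 2.2468/3.2353 = 0.6945, so P(A) = 0.6945/(1+0.6945) ≈ 0.41.

P(A) = 0.41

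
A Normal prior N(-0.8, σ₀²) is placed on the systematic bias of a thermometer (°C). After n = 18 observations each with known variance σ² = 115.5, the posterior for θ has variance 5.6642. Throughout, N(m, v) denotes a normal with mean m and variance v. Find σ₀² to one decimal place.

Posterior precision equals prior precision plus data precision: 1/σ_n² = 1/σ₀² + n/σ².
So 1/σ₀² = 1/5.6642 − 18/115.5 = 0.176547 − 0.155844 = 0.020703.
Hence σ₀² = 1/0.020703 ≈ 48.3.

σ₀² = 48.3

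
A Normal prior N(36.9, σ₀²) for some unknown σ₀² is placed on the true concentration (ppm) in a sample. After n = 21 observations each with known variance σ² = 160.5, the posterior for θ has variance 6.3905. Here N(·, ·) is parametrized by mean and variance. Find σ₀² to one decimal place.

σ₀² = 39.0

For the Normal–Normal model with known σ², precisions add: τ_n = τ₀ + n/σ².
So 1/σ₀² = 1/6.3905 − 21/160.5 = 0.156482 − 0.130841 = 0.025641.
Hence σ₀² = 1/0.025641 ≈ 39.0.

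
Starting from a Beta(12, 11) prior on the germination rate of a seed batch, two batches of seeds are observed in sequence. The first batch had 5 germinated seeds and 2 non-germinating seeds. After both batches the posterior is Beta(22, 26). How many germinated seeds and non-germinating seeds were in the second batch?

5 germinated seeds and 13 non-germinating seeds

Sequential conjugate updates are equivalent to a single update on the pooled data, so total successes = posterior α − prior α and total failures = posterior β − prior β.
Total across both batches: 22−12=10 germinated seeds, 26−11=15 non-germinating seeds.
Subtract the first batch: 10−5=5 germinated seeds and 15−2=13 non-germinating seeds.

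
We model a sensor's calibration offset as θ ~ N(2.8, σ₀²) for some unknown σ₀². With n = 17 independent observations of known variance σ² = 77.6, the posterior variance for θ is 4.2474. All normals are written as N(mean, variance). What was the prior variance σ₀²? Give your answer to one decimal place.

Posterior precision equals prior precision plus data precision: 1/σ_n² = 1/σ₀² + n/σ².
So 1/σ₀² = 1/4.2474 − 17/77.6 = 0.235438 − 0.219072 = 0.016366.
Hence σ₀² = 1/0.016366 ≈ 61.1.

σ₀² = 61.1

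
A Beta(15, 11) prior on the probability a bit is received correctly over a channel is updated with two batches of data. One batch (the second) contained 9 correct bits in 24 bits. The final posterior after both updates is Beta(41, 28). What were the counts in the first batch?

17 correct bits and 2 errors

Because Beta–binomial updating is additive in the counts, the combined data contributed (α_post−α_prior, β_post−β_prior) successes and failures.
Total across both batches: 41−15=26 correct bits, 28−11=17 errors.
Subtract the second batch: 26−9=17 correct bits and 17−15=2 errors.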